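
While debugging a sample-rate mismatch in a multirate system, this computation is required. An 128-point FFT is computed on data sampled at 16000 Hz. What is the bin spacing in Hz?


DFT frequency resolution:
df = fs / N
   = 16000 / 128
   = 125.0 Hz

125.0 Hz


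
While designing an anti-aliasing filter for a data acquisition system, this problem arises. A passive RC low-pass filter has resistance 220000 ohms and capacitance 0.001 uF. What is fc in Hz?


Cutoff frequency of a first-order RC filter:
fc = 1 / (2 * pi * R * C)
C = 0.001 uF = 1e-09 F
fc = 1 / (2 * pi * 220000 * 1e-09)
   = 1 / 0.0013823007675795
   = 723.43156 Hz

723.43156 Hz


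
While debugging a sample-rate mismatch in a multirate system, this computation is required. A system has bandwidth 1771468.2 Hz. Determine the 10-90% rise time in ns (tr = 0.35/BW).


Rise time from bandwidth relationship:
tr = 0.35 / BW
   = 0.35 / 1771468.2
   = 1.975762252e-07 s
   = 197.5762 ns

197.5762 ns


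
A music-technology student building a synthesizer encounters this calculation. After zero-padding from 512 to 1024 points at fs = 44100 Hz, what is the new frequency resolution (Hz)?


Frequency resolution after zero-padding:
N_padded = 512 * 2 = 1024
df = fs / N_padded
   = 44100 / 1024
   = 43.0664 Hz

43.0664 Hz


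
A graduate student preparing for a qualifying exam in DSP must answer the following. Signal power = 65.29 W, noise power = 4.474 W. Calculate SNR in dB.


SNR in decibels:
SNR = 10 * log10(Ps / Pn)
    = 10 * log10(65.29 / 4.474)
    = 10 * log10(14.5932)
    = 10 * 1.1642
    = 11.64 dB

11.64 dB


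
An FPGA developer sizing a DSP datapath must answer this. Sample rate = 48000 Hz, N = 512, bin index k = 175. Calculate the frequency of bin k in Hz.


Frequency of DFT bin k:
f_k = k * fs / N
    = 175 * 48000 / 512
    = 8400000 / 512
    = 16406.25 Hz

16406.25 Hz


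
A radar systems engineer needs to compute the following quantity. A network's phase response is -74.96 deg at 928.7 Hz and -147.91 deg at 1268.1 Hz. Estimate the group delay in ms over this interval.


Group delay from phase difference:
tau = -d(phi)/d(omega)
d(phi) = -72.95 deg = -1.273218 rad
d(omega) = 2*pi*(1268.1 - 928.7) = 2132.5131 rad/s
tau = -(-1.273218) / 2132.5131
    = 0.5971 ms

0.5971 ms


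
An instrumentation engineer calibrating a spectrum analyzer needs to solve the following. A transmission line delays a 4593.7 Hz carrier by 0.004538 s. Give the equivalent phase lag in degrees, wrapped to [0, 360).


Phase shift from frequency and time delay:
phi = 360 * f * t_delay
    = 360 * 4593.7 * 0.004538
    = 7504.64 degrees
    mod 360 = 304.64 degrees

304.64 degrees


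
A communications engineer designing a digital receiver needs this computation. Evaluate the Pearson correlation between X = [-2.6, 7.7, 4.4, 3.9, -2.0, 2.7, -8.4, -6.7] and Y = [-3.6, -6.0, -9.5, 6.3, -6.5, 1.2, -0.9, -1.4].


Pearson correlation coefficient (population):
r = cov(X,Y) / (std(X) * std(Y))
Mean X = -0.125, Mean Y = -2.55
Cov(X,Y) = -2.93
Std(X) = 5.329575, Std(Y) = 4.654836
r = -0.1181

-0.1181


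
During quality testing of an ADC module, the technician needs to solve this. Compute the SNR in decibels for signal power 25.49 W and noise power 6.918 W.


SNR in decibels:
SNR = 10 * log10(Ps / Pn)
    = 10 * log10(25.49 / 6.918)
    = 10 * log10(3.6846)
    = 10 * 0.5664
    = 5.66 dB

5.66 dB


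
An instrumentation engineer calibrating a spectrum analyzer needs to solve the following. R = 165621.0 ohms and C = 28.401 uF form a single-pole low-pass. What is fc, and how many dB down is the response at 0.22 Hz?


Step 1 — cutoff frequency:
fc = 1 / (2*pi*R*C)
C = 28.401 uF = 2.8401e-05 F
fc = 1 / (2*pi*165621.0*2.8401e-05)
   = 0.0338354 Hz

Step 2 — magnitude at f = 0.22 Hz:
|H(f)| = 1 / sqrt(1 + (f/fc)^2)
f/fc = 0.22 / 0.0338354 = 6.502066
|H| = 1 / sqrt(1 + 42.276862) = 0.15201
|H|_dB = 20*log10(0.15201) = -16.36 dB

fc = 0.0338354 Hz; |H(0.22 Hz)| = -16.36 dB


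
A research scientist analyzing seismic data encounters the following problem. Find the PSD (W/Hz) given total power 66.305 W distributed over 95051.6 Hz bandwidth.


Power spectral density:
PSD = P / BW
    = 66.305 / 95051.6
    = 0.00069757 W/Hz

0.00069757 W/Hz


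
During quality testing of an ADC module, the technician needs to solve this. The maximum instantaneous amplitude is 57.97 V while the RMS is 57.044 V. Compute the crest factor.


Crest factor is the ratio of peak to RMS:
CF = V_peak / V_rms
   = 57.97 / 57.044
   = 1.0162

1.0162


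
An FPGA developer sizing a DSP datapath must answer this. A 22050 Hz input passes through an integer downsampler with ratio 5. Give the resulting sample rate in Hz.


Decimation reduces the sample rate:
fs_out = fs_in / M
       = 22050 / 5
       = 4410.0 Hz

4410.0 Hz


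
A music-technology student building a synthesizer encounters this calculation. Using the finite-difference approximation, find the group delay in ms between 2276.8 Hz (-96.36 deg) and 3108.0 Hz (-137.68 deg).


Group delay from phase difference:
tau = -d(phi)/d(omega)
d(phi) = -41.32 deg = -0.72117 rad
d(omega) = 2*pi*(3108.0 - 2276.8) = 5222.5836 rad/s
tau = -(-0.72117) / 5222.5836
    = 0.1381 ms

0.1381 ms


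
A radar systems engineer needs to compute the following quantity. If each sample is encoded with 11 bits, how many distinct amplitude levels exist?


Number of quantization levels = 2^N
= 2^11
= 2048

2048


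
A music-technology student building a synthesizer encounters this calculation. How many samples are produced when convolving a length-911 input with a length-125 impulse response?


Linear convolution output length:
L = N + M - 1
  = 911 + 125 - 1
  = 1035 samples

1035


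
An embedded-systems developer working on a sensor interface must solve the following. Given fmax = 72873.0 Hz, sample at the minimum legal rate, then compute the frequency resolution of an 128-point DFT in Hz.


Step 1 — Nyquist sampling rate:
fs = 2 * fmax = 2 * 72873.0 = 145746.0 Hz

Step 2 — DFT bin spacing:
df = fs / N = 145746.0 / 128 = 1138.6406 Hz

1138.6406 Hz


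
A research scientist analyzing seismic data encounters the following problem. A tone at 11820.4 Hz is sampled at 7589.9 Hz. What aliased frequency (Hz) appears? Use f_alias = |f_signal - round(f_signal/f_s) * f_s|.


Compute the nearest integer multiple of fs to the signal:
n = round(11820.4 / 7589.9) = 2
f_alias = |11820.4 - 2 * 7589.9|
        = |11820.4 - 15179.8|
        = 3359.4 Hz

3359.4


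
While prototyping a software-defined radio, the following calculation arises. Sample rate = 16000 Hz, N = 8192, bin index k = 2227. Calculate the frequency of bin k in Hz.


Frequency of DFT bin k:
f_k = k * fs / N
    = 2227 * 16000 / 8192
    = 35632000 / 8192
    = 4349.609 Hz

4349.609 Hz


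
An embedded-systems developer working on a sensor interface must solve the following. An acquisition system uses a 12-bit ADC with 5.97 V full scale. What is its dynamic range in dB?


Dynamic range from full-scale to LSB:
V_min = V_max / 2^bits = 5.97 / 2^12
DR = 20 * log10(V_max / V_min)
   = 20 * log10(2^12)
   = 20 * 12 * log10(2)
   = 72.25 dB

72.25 dB


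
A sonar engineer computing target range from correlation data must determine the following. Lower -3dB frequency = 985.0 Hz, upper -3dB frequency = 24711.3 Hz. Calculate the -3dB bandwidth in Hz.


Bandwidth is the difference of -3dB frequencies:
BW = f_high - f_low
   = 24711.3 - 985.0
   = 23726.3 Hz

23726.3 Hz


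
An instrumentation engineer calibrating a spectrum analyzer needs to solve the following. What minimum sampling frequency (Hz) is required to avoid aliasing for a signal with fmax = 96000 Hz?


The Nyquist rate is twice the maximum frequency component.
fs_min = 2 * fmax
      = 2 * 96000
      = 192000 Hz

192000


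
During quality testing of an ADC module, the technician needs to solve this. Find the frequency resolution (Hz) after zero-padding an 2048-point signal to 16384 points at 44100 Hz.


Frequency resolution after zero-padding:
N_padded = 2048 * 8 = 16384
df = fs / N_padded
   = 44100 / 16384
   = 2.6917 Hz

2.6917 Hz


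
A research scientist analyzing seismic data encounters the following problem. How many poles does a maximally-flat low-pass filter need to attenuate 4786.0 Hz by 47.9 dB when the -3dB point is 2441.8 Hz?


Butterworth filter order formula:
n = log10(10^(A/10) - 1) / (2 * log10(f_stop/f_pass))
10^(47.9/10) - 1 = 61658.5002
f_stop/f_pass = 4786.0 / 2441.8 = 1.96
n = 8.1947 -> ceil = 9

9


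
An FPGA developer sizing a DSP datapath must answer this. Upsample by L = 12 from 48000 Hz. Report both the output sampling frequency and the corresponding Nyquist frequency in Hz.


Step 1 — output sample rate after interpolation by L:
fs_out = L * fs_in = 12 * 48000 = 576000 Hz

Step 2 — Nyquist frequency of the output stream:
f_Nyq = fs_out / 2 = 576000 / 2 = 288000.0 Hz

fs_out = 576000 Hz; f_Nyquist = 288000.0 Hz


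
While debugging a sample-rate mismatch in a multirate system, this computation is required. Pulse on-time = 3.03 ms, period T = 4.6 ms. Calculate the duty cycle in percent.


Duty cycle as a percentage:
DC = (t_on / T) * 100
   = (3.03 / 4.6) * 100
   = 0.658696 * 100
   = 65.87 %

65.87 %


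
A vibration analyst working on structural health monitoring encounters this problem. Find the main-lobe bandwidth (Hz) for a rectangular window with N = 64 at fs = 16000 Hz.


Main lobe width for a rectangular window:
Width = 2 * fs / N
      = 2 * 16000 / 64
      = 32000 / 64
      = 500.0 Hz

500.0 Hz


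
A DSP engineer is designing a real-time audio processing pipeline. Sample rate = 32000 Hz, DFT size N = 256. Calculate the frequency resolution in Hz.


DFT frequency resolution:
df = fs / N
   = 32000 / 256
   = 125.0 Hz

125.0 Hz


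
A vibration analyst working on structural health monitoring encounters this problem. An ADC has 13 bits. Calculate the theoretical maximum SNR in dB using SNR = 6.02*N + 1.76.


Theoretical SNR for a full-scale sinusoid:
SNR = 6.02 * N + 1.76
    = 6.02 * 13 + 1.76
    = 78.26 + 1.76
    = 80.02 dB

80.02 dB


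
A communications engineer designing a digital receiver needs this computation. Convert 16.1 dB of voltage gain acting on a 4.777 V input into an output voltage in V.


Output voltage from dB gain:
V_out = V_in * 10^(gain_dB / 20)
      = 4.777 * 10^(16.1 / 20)
      = 4.777 * 6.382635
      = 30.4898 V

30.4898 V


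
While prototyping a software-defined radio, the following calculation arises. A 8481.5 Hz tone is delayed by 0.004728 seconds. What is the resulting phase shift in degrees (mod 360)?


Phase shift from frequency and time delay:
phi = 360 * f * t_delay
    = 360 * 8481.5 * 0.004728
    = 14436.19 degrees
    mod 360 = 36.19 degrees

36.19 degrees


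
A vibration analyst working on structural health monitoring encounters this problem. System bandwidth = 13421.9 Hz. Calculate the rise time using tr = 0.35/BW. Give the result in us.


Rise time from bandwidth relationship:
tr = 0.35 / BW
   = 0.35 / 13421.9
   = 2.607678496e-05 s
   = 26.0768 us

26.0768 us


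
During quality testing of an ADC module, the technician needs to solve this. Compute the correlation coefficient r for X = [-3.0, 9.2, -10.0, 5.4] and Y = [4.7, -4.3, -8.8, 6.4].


Pearson correlation coefficient (population):
r = cov(X,Y) / (std(X) * std(Y))
Mean X = 0.4, Mean Y = -0.5
Cov(X,Y) = 17.425
Std(X) = 7.452516, Std(Y) = 6.284505
r = 0.372

0.372


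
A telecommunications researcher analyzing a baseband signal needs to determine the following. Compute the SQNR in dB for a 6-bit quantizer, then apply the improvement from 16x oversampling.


Step 1 — baseline SQNR at Nyquist:
SQNR_base = 6.02*N + 1.76
          = 6.02*6 + 1.76
          = 37.88 dB

Step 2 — oversampling processing gain:
G = 10*log10(OSR) = 10*log10(16) = 12.04 dB

Step 3 — total:
SQNR_total = 37.88 + 12.04 = 49.92 dB

Base SQNR = 37.88 dB; oversampled SQNR = 49.92 dB


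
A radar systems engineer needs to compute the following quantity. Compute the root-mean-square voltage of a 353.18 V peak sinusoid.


RMS voltage for a sinusoidal waveform:
V_rms = V_peak / sqrt(2)
      = 353.18 / 1.414214
      = 249.736 V

249.736 V


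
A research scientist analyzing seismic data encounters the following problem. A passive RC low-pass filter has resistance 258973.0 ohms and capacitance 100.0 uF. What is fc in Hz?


Cutoff frequency of a first-order RC filter:
fc = 1 / (2 * pi * R * C)
C = 100.0 uF = 0.0001 F
fc = 1 / (2 * pi * 258973.0 * 0.0001)
   = 1 / 162.71753485562
   = 0.006146 Hz

0.006146 Hz


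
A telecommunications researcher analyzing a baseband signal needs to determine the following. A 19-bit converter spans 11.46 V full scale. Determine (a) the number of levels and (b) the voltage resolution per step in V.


Step 1 — number of quantization levels:
L = 2^N = 2^19 = 524288

Step 2 — LSB step size:
delta = Vfs / L
      = 11.46 / 524288
      = 2.186e-05 V

Levels = 524288; step size = 2.186e-05 V


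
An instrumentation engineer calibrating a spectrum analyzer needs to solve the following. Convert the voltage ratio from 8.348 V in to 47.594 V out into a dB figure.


Voltage gain in dB:
G = 20 * log10(Vout / Vin)
  = 20 * log10(47.594 / 8.348)
  = 20 * log10(5.701246)
  = 20 * 0.75597
  = 15.12 dB

15.12 dB


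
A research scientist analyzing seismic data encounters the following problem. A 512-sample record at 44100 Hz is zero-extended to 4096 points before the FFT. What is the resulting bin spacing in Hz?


Frequency resolution after zero-padding:
N_padded = 512 * 8 = 4096
df = fs / N_padded
   = 44100 / 4096
   = 10.7666 Hz

10.7666 Hz


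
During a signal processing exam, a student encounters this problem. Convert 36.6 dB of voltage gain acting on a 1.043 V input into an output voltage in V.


Output voltage from dB gain:
V_out = V_in * 10^(gain_dB / 20)
      = 1.043 * 10^(36.6 / 20)
      = 1.043 * 67.608298
      = 70.5155 V

70.5155 V


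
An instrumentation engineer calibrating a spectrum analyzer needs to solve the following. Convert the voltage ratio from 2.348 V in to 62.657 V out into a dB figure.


Voltage gain in dB:
G = 20 * log10(Vout / Vin)
  = 20 * log10(62.657 / 2.348)
  = 20 * log10(26.685264)
  = 20 * 1.426272
  = 28.53 dB

28.53 dB


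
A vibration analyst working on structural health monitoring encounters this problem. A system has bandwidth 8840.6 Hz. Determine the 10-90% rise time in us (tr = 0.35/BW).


Rise time from bandwidth relationship:
tr = 0.35 / BW
   = 0.35 / 8840.6
   = 3.959007307e-05 s
   = 39.5901 us

39.5901 us


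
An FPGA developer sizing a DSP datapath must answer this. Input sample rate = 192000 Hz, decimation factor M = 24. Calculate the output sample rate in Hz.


Decimation reduces the sample rate:
fs_out = fs_in / M
       = 192000 / 24
       = 8000.0 Hz

8000.0 Hz


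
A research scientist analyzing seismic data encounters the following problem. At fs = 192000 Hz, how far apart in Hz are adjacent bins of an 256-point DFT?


DFT frequency resolution:
df = fs / N
   = 192000 / 256
   = 750.0 Hz

750.0 Hz


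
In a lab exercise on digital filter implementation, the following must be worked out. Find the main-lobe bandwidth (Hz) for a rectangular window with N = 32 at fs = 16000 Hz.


Main lobe width for a rectangular window:
Width = 2 * fs / N
      = 2 * 16000 / 32
      = 32000 / 32
      = 1000.0 Hz

1000.0 Hz


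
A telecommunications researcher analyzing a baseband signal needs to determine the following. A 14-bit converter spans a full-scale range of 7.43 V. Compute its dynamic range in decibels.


Dynamic range from full-scale to LSB:
V_min = V_max / 2^bits = 7.43 / 2^14
DR = 20 * log10(V_max / V_min)
   = 20 * log10(2^14)
   = 20 * 14 * log10(2)
   = 84.29 dB

84.29 dB


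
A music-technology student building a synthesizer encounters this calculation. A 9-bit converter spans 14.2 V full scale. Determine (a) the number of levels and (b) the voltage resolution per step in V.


Step 1 — number of quantization levels:
L = 2^N = 2^9 = 512

Step 2 — LSB step size:
delta = Vfs / L
      = 14.2 / 512
      = 0.02773437 V

Levels = 512; step size = 0.02773437 V


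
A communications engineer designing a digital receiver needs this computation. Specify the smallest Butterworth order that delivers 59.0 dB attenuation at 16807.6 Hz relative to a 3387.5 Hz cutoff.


Butterworth filter order formula:
n = log10(10^(A/10) - 1) / (2 * log10(f_stop/f_pass))
10^(59.0/10) - 1 = 794327.2347
f_stop/f_pass = 16807.6 / 3387.5 = 4.9617
n = 4.2408 -> ceil = 5

5


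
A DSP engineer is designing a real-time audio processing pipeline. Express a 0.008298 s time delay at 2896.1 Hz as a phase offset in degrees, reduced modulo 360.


Phase shift from frequency and time delay:
phi = 360 * f * t_delay
    = 360 * 2896.1 * 0.008298
    = 8651.46 degrees
    mod 360 = 11.46 degrees

11.46 degrees


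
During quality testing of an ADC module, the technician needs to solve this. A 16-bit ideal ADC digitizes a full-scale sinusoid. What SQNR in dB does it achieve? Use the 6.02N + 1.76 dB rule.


Theoretical SNR for a full-scale sinusoid:
SNR = 6.02 * N + 1.76
    = 6.02 * 16 + 1.76
    = 96.32 + 1.76
    = 98.08 dB

98.08 dB


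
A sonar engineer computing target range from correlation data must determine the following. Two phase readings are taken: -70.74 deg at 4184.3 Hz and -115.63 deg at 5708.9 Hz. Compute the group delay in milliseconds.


Group delay from phase difference:
tau = -d(phi)/d(omega)
d(phi) = -44.89 deg = -0.783478 rad
d(omega) = 2*pi*(5708.9 - 4184.3) = 9579.3443 rad/s
tau = -(-0.783478) / 9579.3443
    = 0.0818 ms

0.0818 ms


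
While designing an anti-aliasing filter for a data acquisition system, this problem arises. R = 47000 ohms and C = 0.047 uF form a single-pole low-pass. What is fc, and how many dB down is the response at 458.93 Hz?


Step 1 — cutoff frequency:
fc = 1 / (2*pi*R*C)
C = 0.047 uF = 4.7e-08 F
fc = 1 / (2*pi*47000*4.7e-08)
   = 72.0484 Hz

Step 2 — magnitude at f = 458.93 Hz:
|H(f)| = 1 / sqrt(1 + (f/fc)^2)
f/fc = 458.93 / 72.0484 = 6.369746
|H| = 1 / sqrt(1 + 40.573664) = 0.1550925
|H|_dB = 20*log10(0.1550925) = -16.19 dB

fc = 72.0484 Hz; |H(458.93 Hz)| = -16.19 dB


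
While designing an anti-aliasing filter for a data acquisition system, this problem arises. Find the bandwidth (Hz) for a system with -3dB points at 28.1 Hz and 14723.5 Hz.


Bandwidth is the difference of -3dB frequencies:
BW = f_high - f_low
   = 14723.5 - 28.1
   = 14695.4 Hz

14695.4 Hz


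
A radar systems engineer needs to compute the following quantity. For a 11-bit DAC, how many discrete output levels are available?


Number of quantization levels = 2^N
= 2^11
= 2048

2048


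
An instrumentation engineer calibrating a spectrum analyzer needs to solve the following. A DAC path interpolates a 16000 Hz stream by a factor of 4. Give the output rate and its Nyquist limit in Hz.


Step 1 — output sample rate after interpolation by L:
fs_out = L * fs_in = 4 * 16000 = 64000 Hz

Step 2 — Nyquist frequency of the output stream:
f_Nyq = fs_out / 2 = 64000 / 2 = 32000.0 Hz

fs_out = 64000 Hz; f_Nyquist = 32000.0 Hz


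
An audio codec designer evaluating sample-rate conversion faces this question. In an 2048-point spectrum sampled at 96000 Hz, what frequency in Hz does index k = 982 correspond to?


Frequency of DFT bin k:
f_k = k * fs / N
    = 982 * 96000 / 2048
    = 94272000 / 2048
    = 46031.25 Hz

46031.25 Hz


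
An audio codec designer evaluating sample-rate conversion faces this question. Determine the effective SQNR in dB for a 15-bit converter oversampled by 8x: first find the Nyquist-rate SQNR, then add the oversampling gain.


Step 1 — baseline SQNR at Nyquist:
SQNR_base = 6.02*N + 1.76
          = 6.02*15 + 1.76
          = 92.06 dB

Step 2 — oversampling processing gain:
G = 10*log10(OSR) = 10*log10(8) = 9.03 dB

Step 3 — total:
SQNR_total = 92.06 + 9.03 = 101.09 dB

Base SQNR = 92.06 dB; oversampled SQNR = 101.09 dB


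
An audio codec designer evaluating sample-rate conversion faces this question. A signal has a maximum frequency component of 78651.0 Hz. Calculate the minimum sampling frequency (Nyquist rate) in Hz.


The Nyquist rate is twice the maximum frequency component.
fs_min = 2 * fmax
      = 2 * 78651.0
      = 157302.0 Hz

157302.0


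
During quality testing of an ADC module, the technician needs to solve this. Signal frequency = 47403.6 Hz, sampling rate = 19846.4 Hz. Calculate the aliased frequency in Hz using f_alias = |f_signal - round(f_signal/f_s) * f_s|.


Compute the nearest integer multiple of fs to the signal:
n = round(47403.6 / 19846.4) = 2
f_alias = |47403.6 - 2 * 19846.4|
        = |47403.6 - 39692.8|
        = 7710.8 Hz

7710.8


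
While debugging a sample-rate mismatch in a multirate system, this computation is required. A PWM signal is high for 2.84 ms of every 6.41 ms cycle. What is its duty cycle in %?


Duty cycle as a percentage:
DC = (t_on / T) * 100
   = (2.84 / 6.41) * 100
   = 0.443058 * 100
   = 44.31 %

44.31 %


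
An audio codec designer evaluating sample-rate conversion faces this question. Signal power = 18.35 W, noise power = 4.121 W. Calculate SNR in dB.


SNR in decibels:
SNR = 10 * log10(Ps / Pn)
    = 10 * log10(18.35 / 4.121)
    = 10 * log10(4.4528)
    = 10 * 0.6486
    = 6.49 dB

6.49 dB


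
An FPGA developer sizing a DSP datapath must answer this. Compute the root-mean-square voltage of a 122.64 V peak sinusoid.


RMS voltage for a sinusoidal waveform:
V_rms = V_peak / sqrt(2)
      = 122.64 / 1.414214
      = 86.72 V

86.72 V


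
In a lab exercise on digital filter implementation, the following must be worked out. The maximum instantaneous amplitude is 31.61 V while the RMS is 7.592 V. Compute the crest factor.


Crest factor is the ratio of peak to RMS:
CF = V_peak / V_rms
   = 31.61 / 7.592
   = 4.1636

4.1636


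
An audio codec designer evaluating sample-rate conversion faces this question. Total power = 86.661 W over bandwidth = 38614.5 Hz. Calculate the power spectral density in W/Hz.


Power spectral density:
PSD = P / BW
    = 86.661 / 38614.5
    = 0.00224426 W/Hz

0.00224426 W/Hz


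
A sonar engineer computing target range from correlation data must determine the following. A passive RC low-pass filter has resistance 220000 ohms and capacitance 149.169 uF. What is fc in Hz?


Cutoff frequency of a first-order RC filter:
fc = 1 / (2 * pi * R * C)
C = 149.169 uF = 0.000149169 F
fc = 1 / (2 * pi * 220000 * 0.000149169)
   = 1 / 206.19642319907
   = 0.00485 Hz

0.00485 Hz


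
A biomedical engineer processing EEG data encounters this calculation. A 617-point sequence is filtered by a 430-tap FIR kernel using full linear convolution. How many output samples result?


Linear convolution output length:
L = N + M - 1
  = 617 + 430 - 1
  = 1046 samples

1046


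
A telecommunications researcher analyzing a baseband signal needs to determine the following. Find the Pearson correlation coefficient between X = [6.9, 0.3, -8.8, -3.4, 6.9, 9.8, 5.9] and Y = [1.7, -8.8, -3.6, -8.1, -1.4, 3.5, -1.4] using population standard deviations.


Pearson correlation coefficient (population):
r = cov(X,Y) / (std(X) * std(Y))
Mean X = 2.5143, Mean Y = -2.5857
Cov(X,Y) = 18.599796
Std(X) = 6.221031, Std(Y) = 4.280664
r = 0.6984

0.6984


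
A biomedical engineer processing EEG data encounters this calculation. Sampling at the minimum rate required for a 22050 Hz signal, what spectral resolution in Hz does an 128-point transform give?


Step 1 — Nyquist sampling rate:
fs = 2 * fmax = 2 * 22050 = 44100 Hz

Step 2 — DFT bin spacing:
df = fs / N = 44100 / 128 = 344.5312 Hz

344.5312 Hz


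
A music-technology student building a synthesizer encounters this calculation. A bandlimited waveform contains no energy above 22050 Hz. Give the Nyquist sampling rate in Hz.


The Nyquist rate is twice the maximum frequency component.
fs_min = 2 * fmax
      = 2 * 22050
      = 44100 Hz

44100


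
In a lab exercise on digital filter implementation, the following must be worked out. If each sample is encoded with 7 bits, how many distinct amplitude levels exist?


Number of quantization levels = 2^N
= 2^7
= 128

128


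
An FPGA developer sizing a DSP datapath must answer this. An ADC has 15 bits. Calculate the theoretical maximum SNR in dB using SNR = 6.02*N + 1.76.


Theoretical SNR for a full-scale sinusoid:
SNR = 6.02 * N + 1.76
    = 6.02 * 15 + 1.76
    = 90.3 + 1.76
    = 92.06 dB

92.06 dB


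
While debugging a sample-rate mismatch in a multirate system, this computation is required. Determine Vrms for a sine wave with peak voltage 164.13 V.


RMS voltage for a sinusoidal waveform:
V_rms = V_peak / sqrt(2)
      = 164.13 / 1.414214
      = 116.057 V

116.057 V


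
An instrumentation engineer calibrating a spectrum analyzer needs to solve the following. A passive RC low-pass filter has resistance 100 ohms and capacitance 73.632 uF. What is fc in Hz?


Cutoff frequency of a first-order RC filter:
fc = 1 / (2 * pi * R * C)
C = 73.632 uF = 7.3632e-05 F
fc = 1 / (2 * pi * 100 * 7.3632e-05)
   = 1 / 0.046264350053825
   = 21.614915 Hz

21.614915 Hz


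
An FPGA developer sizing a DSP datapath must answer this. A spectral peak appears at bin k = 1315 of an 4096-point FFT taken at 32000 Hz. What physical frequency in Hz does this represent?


Frequency of DFT bin k:
f_k = k * fs / N
    = 1315 * 32000 / 4096
    = 42080000 / 4096
    = 10273.438 Hz

10273.438 Hz


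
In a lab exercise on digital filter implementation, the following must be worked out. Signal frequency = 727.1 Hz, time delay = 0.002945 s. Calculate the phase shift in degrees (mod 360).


Phase shift from frequency and time delay:
phi = 360 * f * t_delay
    = 360 * 727.1 * 0.002945
    = 770.87 degrees
    mod 360 = 50.87 degrees

50.87 degrees


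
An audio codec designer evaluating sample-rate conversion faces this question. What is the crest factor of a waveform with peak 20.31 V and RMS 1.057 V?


Crest factor is the ratio of peak to RMS:
CF = V_peak / V_rms
   = 20.31 / 1.057
   = 19.2148

19.2148


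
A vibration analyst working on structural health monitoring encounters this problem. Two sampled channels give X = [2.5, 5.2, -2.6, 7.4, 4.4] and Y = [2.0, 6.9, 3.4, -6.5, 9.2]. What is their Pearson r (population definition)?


Pearson correlation coefficient (population):
r = cov(X,Y) / (std(X) * std(Y))
Mean X = 3.38, Mean Y = 3.0
Cov(X,Y) = -5.256
Std(X) = 3.37781, Std(Y) = 5.386279
r = -0.2889

-0.2889


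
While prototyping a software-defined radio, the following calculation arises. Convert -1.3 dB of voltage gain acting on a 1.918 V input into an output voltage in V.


Output voltage from dB gain:
V_out = V_in * 10^(gain_dB / 20)
      = 1.918 * 10^(-1.3 / 20)
      = 1.918 * 0.860994
      = 1.6514 V

1.6514 V


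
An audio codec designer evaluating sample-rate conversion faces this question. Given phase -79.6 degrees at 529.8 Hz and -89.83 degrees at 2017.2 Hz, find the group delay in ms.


Group delay from phase difference:
tau = -d(phi)/d(omega)
d(phi) = -10.23 deg = -0.178547 rad
d(omega) = 2*pi*(2017.2 - 529.8) = 9345.6098 rad/s
tau = -(-0.178547) / 9345.6098
    = 0.0191 ms

0.0191 ms


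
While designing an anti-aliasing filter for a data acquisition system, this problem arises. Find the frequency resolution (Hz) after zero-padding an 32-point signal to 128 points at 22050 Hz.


Frequency resolution after zero-padding:
N_padded = 32 * 4 = 128
df = fs / N_padded
   = 22050 / 128
   = 172.2656 Hz

172.2656 Hz


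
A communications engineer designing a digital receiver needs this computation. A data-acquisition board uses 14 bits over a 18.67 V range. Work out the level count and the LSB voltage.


Step 1 — number of quantization levels:
L = 2^N = 2^14 = 16384

Step 2 — LSB step size:
delta = Vfs / L
      = 18.67 / 16384
      = 0.00113953 V

Levels = 16384; step size = 0.00113953 V


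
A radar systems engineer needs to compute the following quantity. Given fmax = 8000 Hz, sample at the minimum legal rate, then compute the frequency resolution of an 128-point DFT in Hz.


Step 1 — Nyquist sampling rate:
fs = 2 * fmax = 2 * 8000 = 16000 Hz

Step 2 — DFT bin spacing:
df = fs / N = 16000 / 128 = 125.0 Hz

125.0 Hz


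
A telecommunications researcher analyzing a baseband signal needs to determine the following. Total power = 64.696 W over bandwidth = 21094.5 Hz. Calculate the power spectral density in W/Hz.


Power spectral density:
PSD = P / BW
    = 64.696 / 21094.5
    = 0.00306696 W/Hz

0.00306696 W/Hz


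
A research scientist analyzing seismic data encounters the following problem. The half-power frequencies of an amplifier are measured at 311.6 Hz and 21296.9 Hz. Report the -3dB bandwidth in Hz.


Bandwidth is the difference of -3dB frequencies:
BW = f_high - f_low
   = 21296.9 - 311.6
   = 20985.3 Hz

20985.3 Hz


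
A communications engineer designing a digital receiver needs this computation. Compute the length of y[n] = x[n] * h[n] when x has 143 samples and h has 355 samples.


Linear convolution output length:
L = N + M - 1
  = 143 + 355 - 1
  = 497 samples

497


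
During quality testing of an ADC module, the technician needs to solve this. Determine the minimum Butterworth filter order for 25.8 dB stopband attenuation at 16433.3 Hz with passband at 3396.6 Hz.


Butterworth filter order formula:
n = log10(10^(A/10) - 1) / (2 * log10(f_stop/f_pass))
10^(25.8/10) - 1 = 379.1894
f_stop/f_pass = 16433.3 / 3396.6 = 4.8382
n = 1.8833 -> ceil = 2

2


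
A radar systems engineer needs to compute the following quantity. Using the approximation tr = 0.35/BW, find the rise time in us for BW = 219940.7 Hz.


Rise time from bandwidth relationship:
tr = 0.35 / BW
   = 0.35 / 219940.7
   = 1.591338029e-06 s
   = 1.5913 us

1.5913 us


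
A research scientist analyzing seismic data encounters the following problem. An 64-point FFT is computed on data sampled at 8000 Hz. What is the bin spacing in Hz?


DFT frequency resolution:
df = fs / N
   = 8000 / 64
   = 125.0 Hz

125.0 Hz


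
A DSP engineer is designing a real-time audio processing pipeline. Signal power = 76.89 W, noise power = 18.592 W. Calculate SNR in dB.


SNR in decibels:
SNR = 10 * log10(Ps / Pn)
    = 10 * log10(76.89 / 18.592)
    = 10 * log10(4.1356)
    = 10 * 0.6165
    = 6.17 dB

6.17 dB


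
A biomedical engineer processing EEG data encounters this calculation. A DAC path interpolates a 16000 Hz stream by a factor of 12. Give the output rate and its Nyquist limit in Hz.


Step 1 — output sample rate after interpolation by L:
fs_out = L * fs_in = 12 * 16000 = 192000 Hz

Step 2 — Nyquist frequency of the output stream:
f_Nyq = fs_out / 2 = 192000 / 2 = 96000.0 Hz

fs_out = 192000 Hz; f_Nyquist = 96000.0 Hz


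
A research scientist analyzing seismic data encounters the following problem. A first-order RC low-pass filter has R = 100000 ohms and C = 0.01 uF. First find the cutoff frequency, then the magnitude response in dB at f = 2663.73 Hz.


Step 1 — cutoff frequency:
fc = 1 / (2*pi*R*C)
C = 0.01 uF = 1e-08 F
fc = 1 / (2*pi*100000*1e-08)
   = 159.155 Hz

Step 2 — magnitude at f = 2663.73 Hz:
|H(f)| = 1 / sqrt(1 + (f/fc)^2)
f/fc = 2663.73 / 159.155 = 16.736703
|H| = 1 / sqrt(1 + 280.117227) = 0.0596426
|H|_dB = 20*log10(0.0596426) = -24.49 dB

fc = 159.155 Hz; |H(2663.73 Hz)| = -24.49 dB


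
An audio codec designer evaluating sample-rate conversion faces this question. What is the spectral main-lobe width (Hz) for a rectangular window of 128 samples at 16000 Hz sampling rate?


Main lobe width for a rectangular window:
Width = 2 * fs / N
      = 2 * 16000 / 128
      = 32000 / 128
      = 250.0 Hz

250.0 Hz


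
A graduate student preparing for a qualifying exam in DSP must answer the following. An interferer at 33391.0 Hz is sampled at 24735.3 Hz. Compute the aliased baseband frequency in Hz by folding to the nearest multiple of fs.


Compute the nearest integer multiple of fs to the signal:
n = round(33391.0 / 24735.3) = 1
f_alias = |33391.0 - 1 * 24735.3|
        = |33391.0 - 24735.3|
        = 8655.7 Hz

8655.7


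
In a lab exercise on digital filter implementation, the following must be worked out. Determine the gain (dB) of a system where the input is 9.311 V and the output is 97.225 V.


Voltage gain in dB:
G = 20 * log10(Vout / Vin)
  = 20 * log10(97.225 / 9.311)
  = 20 * log10(10.44195)
  = 20 * 1.018782
  = 20.38 dB

20.38 dB


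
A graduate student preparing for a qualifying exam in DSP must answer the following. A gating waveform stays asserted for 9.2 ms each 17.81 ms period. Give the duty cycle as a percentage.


Duty cycle as a percentage:
DC = (t_on / T) * 100
   = (9.2 / 17.81) * 100
   = 0.516564 * 100
   = 51.66 %

51.66 %


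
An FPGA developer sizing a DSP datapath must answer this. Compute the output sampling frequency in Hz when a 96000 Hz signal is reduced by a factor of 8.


Decimation reduces the sample rate:
fs_out = fs_in / M
       = 96000 / 8
       = 12000.0 Hz

12000.0 Hz


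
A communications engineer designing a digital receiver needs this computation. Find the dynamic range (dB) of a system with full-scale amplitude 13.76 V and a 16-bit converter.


Dynamic range from full-scale to LSB:
V_min = V_max / 2^bits = 13.76 / 2^16
DR = 20 * log10(V_max / V_min)
   = 20 * log10(2^16)
   = 20 * 16 * log10(2)
   = 96.33 dB

96.33 dB


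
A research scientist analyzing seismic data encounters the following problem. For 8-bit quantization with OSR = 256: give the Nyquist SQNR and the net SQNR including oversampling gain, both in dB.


Step 1 — baseline SQNR at Nyquist:
SQNR_base = 6.02*N + 1.76
          = 6.02*8 + 1.76
          = 49.92 dB

Step 2 — oversampling processing gain:
G = 10*log10(OSR) = 10*log10(256) = 24.08 dB

Step 3 — total:
SQNR_total = 49.92 + 24.08 = 74.0 dB

Base SQNR = 49.92 dB; oversampled SQNR = 74.0 dB


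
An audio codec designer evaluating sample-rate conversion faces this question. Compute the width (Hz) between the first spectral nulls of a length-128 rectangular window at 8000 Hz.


Main lobe width for a rectangular window:
Width = 2 * fs / N
      = 2 * 8000 / 128
      = 16000 / 128
      = 125.0 Hz

125.0 Hz


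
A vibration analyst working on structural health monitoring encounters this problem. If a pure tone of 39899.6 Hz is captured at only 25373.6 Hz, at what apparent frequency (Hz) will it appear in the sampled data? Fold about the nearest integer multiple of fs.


Compute the nearest integer multiple of fs to the signal:
n = round(39899.6 / 25373.6) = 2
f_alias = |39899.6 - 2 * 25373.6|
        = |39899.6 - 50747.2|
        = 10847.6 Hz

10847.6


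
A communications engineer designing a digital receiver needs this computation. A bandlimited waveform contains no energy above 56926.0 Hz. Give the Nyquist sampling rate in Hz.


The Nyquist rate is twice the maximum frequency component.
fs_min = 2 * fmax
      = 2 * 56926.0
      = 113852.0 Hz

113852.0


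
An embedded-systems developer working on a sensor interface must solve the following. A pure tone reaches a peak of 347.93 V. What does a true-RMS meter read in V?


RMS voltage for a sinusoidal waveform:
V_rms = V_peak / sqrt(2)
      = 347.93 / 1.414214
      = 246.024 V

246.024 V


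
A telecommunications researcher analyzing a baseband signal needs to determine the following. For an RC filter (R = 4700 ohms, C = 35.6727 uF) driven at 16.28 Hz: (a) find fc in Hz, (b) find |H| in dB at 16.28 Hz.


Step 1 — cutoff frequency:
fc = 1 / (2*pi*R*C)
C = 35.6727 uF = 3.56727e-05 F
fc = 1 / (2*pi*4700*3.56727e-05)
   = 0.949262 Hz

Step 2 — magnitude at f = 16.28 Hz:
|H(f)| = 1 / sqrt(1 + (f/fc)^2)
f/fc = 16.28 / 0.949262 = 17.150165
|H| = 1 / sqrt(1 + 294.12816) = 0.0582096
|H|_dB = 20*log10(0.0582096) = -24.7 dB

fc = 0.949262 Hz; |H(16.28 Hz)| = -24.7 dB


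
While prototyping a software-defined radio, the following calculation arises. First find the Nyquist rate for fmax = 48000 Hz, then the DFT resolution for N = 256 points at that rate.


Step 1 — Nyquist sampling rate:
fs = 2 * fmax = 2 * 48000 = 96000 Hz

Step 2 — DFT bin spacing:
df = fs / N = 96000 / 256 = 375.0 Hz

375.0 Hz


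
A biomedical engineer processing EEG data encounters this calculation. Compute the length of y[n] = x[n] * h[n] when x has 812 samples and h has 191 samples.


Linear convolution output length:
L = N + M - 1
  = 812 + 191 - 1
  = 1002 samples

1002


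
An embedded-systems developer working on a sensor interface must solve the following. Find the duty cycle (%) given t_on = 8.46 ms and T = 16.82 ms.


Duty cycle as a percentage:
DC = (t_on / T) * 100
   = (8.46 / 16.82) * 100
   = 0.502973 * 100
   = 50.3 %

50.3 %


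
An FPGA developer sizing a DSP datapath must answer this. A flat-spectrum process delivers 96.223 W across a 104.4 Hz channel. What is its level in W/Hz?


Power spectral density:
PSD = P / BW
    = 96.223 / 104.4
    = 0.92167625 W/Hz

0.92167625 W/Hz


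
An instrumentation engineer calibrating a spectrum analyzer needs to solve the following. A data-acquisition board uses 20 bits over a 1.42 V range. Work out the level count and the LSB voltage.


Step 1 — number of quantization levels:
L = 2^N = 2^20 = 1048576

Step 2 — LSB step size:
delta = Vfs / L
      = 1.42 / 1048576
      = 1.35e-06 V

Levels = 1048576; step size = 1.35e-06 V


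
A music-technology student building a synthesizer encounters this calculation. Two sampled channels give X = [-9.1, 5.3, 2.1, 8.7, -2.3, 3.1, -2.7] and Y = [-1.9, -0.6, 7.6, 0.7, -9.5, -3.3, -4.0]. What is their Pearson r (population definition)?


Pearson correlation coefficient (population):
r = cov(X,Y) / (std(X) * std(Y))
Mean X = 0.7286, Mean Y = -1.5714
Cov(X,Y) = 9.513469
Std(X) = 5.470365, Std(Y) = 4.811805
r = 0.3614

0.3614


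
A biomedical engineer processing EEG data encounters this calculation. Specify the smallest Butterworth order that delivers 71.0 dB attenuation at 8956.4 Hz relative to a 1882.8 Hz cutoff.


Butterworth filter order formula:
n = log10(10^(A/10) - 1) / (2 * log10(f_stop/f_pass))
10^(71.0/10) - 1 = 12589253.1179
f_stop/f_pass = 8956.4 / 1882.8 = 4.757
n = 5.2412 -> ceil = 6

6


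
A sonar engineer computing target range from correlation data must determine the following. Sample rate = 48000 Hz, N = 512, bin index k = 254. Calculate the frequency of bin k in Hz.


Frequency of DFT bin k:
f_k = k * fs / N
    = 254 * 48000 / 512
    = 12192000 / 512
    = 23812.5 Hz

23812.5 Hz


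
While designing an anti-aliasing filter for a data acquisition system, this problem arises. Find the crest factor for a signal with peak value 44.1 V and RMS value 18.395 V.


Crest factor is the ratio of peak to RMS:
CF = V_peak / V_rms
   = 44.1 / 18.395
   = 2.3974

2.3974


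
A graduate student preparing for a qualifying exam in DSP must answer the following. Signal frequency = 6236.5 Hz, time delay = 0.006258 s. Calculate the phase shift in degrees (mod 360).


Phase shift from frequency and time delay:
phi = 360 * f * t_delay
    = 360 * 6236.5 * 0.006258
    = 14050.09 degrees
    mod 360 = 10.09 degrees

10.09 degrees


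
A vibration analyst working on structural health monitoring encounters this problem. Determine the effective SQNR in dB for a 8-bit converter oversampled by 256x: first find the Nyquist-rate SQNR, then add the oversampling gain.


Step 1 — baseline SQNR at Nyquist:
SQNR_base = 6.02*N + 1.76
          = 6.02*8 + 1.76
          = 49.92 dB

Step 2 — oversampling processing gain:
G = 10*log10(OSR) = 10*log10(256) = 24.08 dB

Step 3 — total:
SQNR_total = 49.92 + 24.08 = 74.0 dB

Base SQNR = 49.92 dB; oversampled SQNR = 74.0 dB
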